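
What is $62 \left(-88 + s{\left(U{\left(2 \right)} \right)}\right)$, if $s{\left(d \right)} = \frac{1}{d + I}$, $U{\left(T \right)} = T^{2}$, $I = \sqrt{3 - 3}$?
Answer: $- \frac{10881}{2} \approx -5440.5$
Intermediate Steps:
$I = 0$ ($I = \sqrt{0} = 0$)
$s{\left(d \right)} = \frac{1}{d}$ ($s{\left(d \right)} = \frac{1}{d + 0} = \frac{1}{d}$)
$62 \left(-88 + s{\left(U{\left(2 \right)} \right)}\right) = 62 \left(-88 + \frac{1}{2^{2}}\right) = 62 \left(-88 + \frac{1}{4}\right) = 62 \left(- \frac{351}{4}\right) = - \frac{10881}{2}$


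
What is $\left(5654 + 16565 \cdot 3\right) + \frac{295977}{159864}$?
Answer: $\frac{2949536171}{53288} \approx 55351.0$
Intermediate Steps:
$\left(5654 + 16565 \cdot 3\right) + \frac{295977}{159864} = \left(5654 + 49695\right) + 295977 \cdot \frac{1}{159864} = 55349 + \frac{98659}{53288} = \frac{2949536171}{53288}$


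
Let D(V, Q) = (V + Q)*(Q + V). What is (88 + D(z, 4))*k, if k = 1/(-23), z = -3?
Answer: -89/23 ≈ -3.8696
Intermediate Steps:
D(V, Q) = (Q + V)² (D(V, Q) = (Q + V)*(Q + V) = (Q + V)²)
k = -1/23 ≈ -0.043478
(88 + D(z, 4))*k = (88 + (4 - 3)²)*(-1/23) = (88 + 1²)*(-1/23) = (88 + 1)*(-1/23) = 89*(-1/23) = -89/23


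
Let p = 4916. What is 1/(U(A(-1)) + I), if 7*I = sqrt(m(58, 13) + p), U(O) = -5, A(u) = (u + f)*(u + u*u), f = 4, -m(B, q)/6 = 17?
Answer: 245/3589 + 7*sqrt(4814)/3589 ≈ 0.20359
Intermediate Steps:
m(B, q) = -102 (m(B, q) = -6*17 = -102)
A(u) = (4 + u)*(u + u**2) (A(u) = (u + 4)*(u + u*u) = (4 + u)*(u + u**2))
I = sqrt(4814)/7 (I = sqrt(-102 + 4916)/7 = sqrt(4814)/7 ≈ 9.9118)
1/(U(A(-1)) + I) = 1/(-5 + sqrt(4814)/7)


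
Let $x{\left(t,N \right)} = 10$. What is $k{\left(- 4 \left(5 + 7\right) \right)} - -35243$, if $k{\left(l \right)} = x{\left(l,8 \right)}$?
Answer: $35253$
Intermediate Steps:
$k{\left(l \right)} = 10$
$k{\left(- 4 \left(5 + 7\right) \right)} - -35243 = 10 - -35243 = 10 + 35243 = 35253$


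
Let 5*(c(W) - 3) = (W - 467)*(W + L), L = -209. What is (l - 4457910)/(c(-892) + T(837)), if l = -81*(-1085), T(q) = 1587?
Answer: -7283375/501403 ≈ -14.526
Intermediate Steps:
l = 87885
c(W) = 3 + (-467 + W)*(-209 + W)/5 (c(W) = 3 + ((W - 467)*(W - 209))/5 = 3 + ((-467 + W)*(-209 + W))/5 = 3 + (-467 + W)*(-209 + W)/5)
(l - 4457910)/(c(-892) + T(837)) = (87885 - 4457910)/((97618/5 - 676/5*(-892) + (1/5)*(-892)**2) + 1587) = -4370025/((97618/5 + 602992/5 + (1/5)*795664) + 1587) = -4370025/((97618/5 + 602992/5 + 795664/5) + 1587) = -4370025/(1496274/5 + 1587) = -4370025/1504209/5 = -4370025*5/1504209 = -7283375/501403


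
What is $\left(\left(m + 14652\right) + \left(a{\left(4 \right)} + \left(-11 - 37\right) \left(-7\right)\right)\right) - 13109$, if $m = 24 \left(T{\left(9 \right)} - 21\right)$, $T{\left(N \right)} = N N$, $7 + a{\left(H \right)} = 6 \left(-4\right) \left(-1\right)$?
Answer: $3336$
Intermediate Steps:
$a{\left(H \right)} = 17$ ($a{\left(H \right)} = -7 + 6 \left(-4\right) \left(-1\right) = -7 - -24 = -7 + 24 = 17$)
$T{\left(N \right)} = N^{2}$
$m = 1440$ ($m = 24 \left(9^{2} - 21\right) = 24 \left(81 - 21\right) = 24 \cdot 60 = 1440$)
$\left(\left(m + 14652\right) + \left(a{\left(4 \right)} + \left(-11 - 37\right) \left(-7\right)\right)\right) - 13109 = \left(\left(1440 + 14652\right) + \left(17 + \left(-11 - 37\right) \left(-7\right)\right)\right) - 13109 = \left(16092 + \left(17 + \left(-11 - 37\right) \left(-7\right)\right)\right) - 13109 = \left(16092 + \left(17 - -336\right)\right) - 13109 = \left(16092 + \left(17 + 336\right)\right) - 13109 = \left(16092 + 353\right) - 13109 = 16445 - 13109 = 3336$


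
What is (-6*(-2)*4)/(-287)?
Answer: -48/287 ≈ -0.16725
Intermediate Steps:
(-6*(-2)*4)/(-287) = (12*4)*(-1/287) = 48*(-1/287) = -48/287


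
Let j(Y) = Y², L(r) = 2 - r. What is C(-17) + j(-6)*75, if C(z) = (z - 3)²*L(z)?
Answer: 10300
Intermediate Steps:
C(z) = (-3 + z)²*(2 - z) (C(z) = (z - 3)²*(2 - z) = (-3 + z)²*(2 - z))
C(-17) + j(-6)*75 = (-3 - 17)²*(2 - 1*(-17)) + (-6)²*75 = (-20)²*(2 + 17) + 36*75 = 400*19 + 2700 = 7600 + 2700 = 10300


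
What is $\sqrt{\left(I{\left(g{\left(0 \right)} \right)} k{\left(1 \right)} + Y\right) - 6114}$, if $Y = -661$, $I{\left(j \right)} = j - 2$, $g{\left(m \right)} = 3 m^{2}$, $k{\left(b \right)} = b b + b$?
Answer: $i \sqrt{6779} \approx 82.335 i$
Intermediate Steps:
$k{\left(b \right)} = b + b^{2}$ ($k{\left(b \right)} = b^{2} + b = b + b^{2}$)
$I{\left(j \right)} = -2 + j$ ($I{\left(j \right)} = j - 2 = -2 + j$)
$\sqrt{\left(I{\left(g{\left(0 \right)} \right)} k{\left(1 \right)} + Y\right) - 6114} = \sqrt{\left(\left(-2 + 3 \cdot 0^{2}\right) 1 \left(1 + 1\right) - 661\right) - 6114} = \sqrt{\left(\left(-2 + 3 \cdot 0\right) 1 \cdot 2 - 661\right) - 6114} = \sqrt{\left(\left(-2 + 0\right) 2 - 661\right) - 6114} = \sqrt{\left(\left(-2\right) 2 - 661\right) - 6114} = \sqrt{\left(-4 - 661\right) - 6114} = \sqrt{-665 - 6114} = \sqrt{-6779} = i \sqrt{6779}$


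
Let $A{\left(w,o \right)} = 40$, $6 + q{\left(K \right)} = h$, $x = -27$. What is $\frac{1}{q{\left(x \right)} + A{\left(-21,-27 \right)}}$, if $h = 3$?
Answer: $\frac{1}{37} \approx 0.027027$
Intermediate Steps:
$q{\left(K \right)} = -3$ ($q{\left(K \right)} = -6 + 3 = -3$)
$\frac{1}{q{\left(x \right)} + A{\left(-21,-27 \right)}} = \frac{1}{-3 + 40} = \frac{1}{37}$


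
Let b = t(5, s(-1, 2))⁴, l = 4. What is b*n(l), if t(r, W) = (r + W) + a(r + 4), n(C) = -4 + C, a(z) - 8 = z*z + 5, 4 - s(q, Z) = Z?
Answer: 0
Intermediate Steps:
s(q, Z) = 4 - Z
a(z) = 13 + z² (a(z) = 8 + (z*z + 5) = 8 + (z² + 5) = 8 + (5 + z²) = 13 + z²)
t(r, W) = 13 + W + r + (4 + r)² (t(r, W) = (r + W) + (13 + (r + 4)²) = (W + r) + (13 + (4 + r)²) = 13 + W + r + (4 + r)²)
b = 104060401 (b = (13 + (4 - 1*2) + 5 + (4 + 5)²)⁴ = (13 + (4 - 2) + 5 + 9²)⁴ = (13 + 2 + 5 + 81)⁴ = 101⁴ = 104060401)
b*n(l) = 104060401*(-4 + 4) = 104060401*0 = 0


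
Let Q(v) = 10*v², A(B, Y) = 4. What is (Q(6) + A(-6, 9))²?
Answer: 132496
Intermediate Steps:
(Q(6) + A(-6, 9))² = (10*6² + 4)² = (10*36 + 4)² = (360 + 4)² = 364² = 132496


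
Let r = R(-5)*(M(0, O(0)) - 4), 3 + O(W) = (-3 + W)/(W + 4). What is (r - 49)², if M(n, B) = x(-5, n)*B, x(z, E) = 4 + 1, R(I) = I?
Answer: 67081/16 ≈ 4192.6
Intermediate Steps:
x(z, E) = 5
O(W) = -3 + (-3 + W)/(4 + W) (O(W) = -3 + (-3 + W)/(W + 4) = -3 + (-3 + W)/(4 + W))
M(n, B) = 5*B
r = 455/4 (r = -5*(5*((-15 - 2*0)/(4 + 0)) - 4) = -5*(5*((-15 + 0)/4) - 4) = -5*(5*((¼)*(-15)) - 4) = -5*(5*(-15/4) - 4) = -5*(-75/4 - 4) = -5*(-91/4) = 455/4 ≈ 113.75)
(r - 49)² = (455/4 - 49)² = (259/4)² = 67081/16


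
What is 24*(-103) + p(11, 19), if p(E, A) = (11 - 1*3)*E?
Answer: -2384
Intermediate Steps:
p(E, A) = 8*E (p(E, A) = (11 - 3)*E = 8*E)
24*(-103) + p(11, 19) = 24*(-103) + 8*11 = -2472 + 88 = -2384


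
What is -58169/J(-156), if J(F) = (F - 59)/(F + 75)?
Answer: -4711689/215 ≈ -21915.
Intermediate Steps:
J(F) = (-59 + F)/(75 + F)
-58169/J(-156) = -58169*(75 - 156)/(-59 - 156) = -58169/(-215/(-81)) = -58169/((-1/81*(-215))) = -58169/215/81 = -58169*81/215 = -4711689/215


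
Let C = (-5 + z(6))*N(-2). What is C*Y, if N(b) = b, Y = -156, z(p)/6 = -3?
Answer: -7176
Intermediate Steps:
z(p) = -18 (z(p) = 6*(-3) = -18)
C = 46 (C = (-5 - 18)*(-2) = -23*(-2) = 46)
C*Y = 46*(-156) = -7176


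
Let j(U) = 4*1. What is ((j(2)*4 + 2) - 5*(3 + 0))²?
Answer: 9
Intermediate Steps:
j(U) = 4
((j(2)*4 + 2) - 5*(3 + 0))² = ((4*4 + 2) - 5*(3 + 0))² = ((16 + 2) - 5*3)² = (18 - 15)² = 3² = 9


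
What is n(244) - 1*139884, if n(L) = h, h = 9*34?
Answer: -139578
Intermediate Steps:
h = 306
n(L) = 306
n(244) - 1*139884 = 306 - 1*139884 = 306 - 139884 = -139578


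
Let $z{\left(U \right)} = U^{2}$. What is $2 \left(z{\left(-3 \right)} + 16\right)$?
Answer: $50$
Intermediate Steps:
$2 \left(z{\left(-3 \right)} + 16\right) = 2 \left(\left(-3\right)^{2} + 16\right) = 2 \left(9 + 16\right) = 2 \cdot 25 = 50$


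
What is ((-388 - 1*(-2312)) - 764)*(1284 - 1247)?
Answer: 42920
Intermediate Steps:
((-388 - 1*(-2312)) - 764)*(1284 - 1247) = ((-388 + 2312) - 764)*37 = (1924 - 764)*37 = 1160*37 = 42920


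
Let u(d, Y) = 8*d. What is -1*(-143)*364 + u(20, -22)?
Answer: 52212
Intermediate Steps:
-1*(-143)*364 + u(20, -22) = -1*(-143)*364 + 8*20 = 143*364 + 160 = 52052 + 160 = 52212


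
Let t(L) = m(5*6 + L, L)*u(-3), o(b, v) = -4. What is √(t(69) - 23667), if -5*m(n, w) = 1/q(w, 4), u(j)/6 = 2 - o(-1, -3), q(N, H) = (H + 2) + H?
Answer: I*√591693/5 ≈ 153.84*I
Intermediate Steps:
q(N, H) = 2 + 2*H (q(N, H) = (2 + H) + H = 2 + 2*H)
u(j) = 36 (u(j) = 6*(2 - 1*(-4)) = 6*(2 + 4) = 6*6 = 36)
m(n, w) = -1/50 (m(n, w) = -1/(5*(2 + 2*4)) = -1/(5*(2 + 8)) = -⅕/10 = -⅕*⅒ = -1/50)
t(L) = -18/25 (t(L) = -1/50*36 = -18/25)
√(t(69) - 23667) = √(-18/25 - 23667) = √(-591693/25) = I*√591693/5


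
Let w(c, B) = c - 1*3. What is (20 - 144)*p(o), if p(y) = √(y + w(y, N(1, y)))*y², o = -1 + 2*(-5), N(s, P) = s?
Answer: -75020*I ≈ -75020.0*I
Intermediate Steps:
w(c, B) = -3 + c (w(c, B) = c - 3 = -3 + c)
o = -11 (o = -1 - 10 = -11)
p(y) = y²*√(-3 + 2*y) (p(y) = √(y + (-3 + y))*y² = √(-3 + 2*y)*y² = y²*√(-3 + 2*y))
(20 - 144)*p(o) = (20 - 144)*((-11)²*√(-3 + 2*(-11))) = -15004*√(-3 - 22) = -15004*√(-25) = -15004*5*I = -75020*I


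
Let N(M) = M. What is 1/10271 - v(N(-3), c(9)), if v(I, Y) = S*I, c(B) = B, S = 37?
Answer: 1140082/10271 ≈ 111.00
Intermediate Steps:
v(I, Y) = 37*I
1/10271 - v(N(-3), c(9)) = 1/10271 - 37*(-3) = 1/10271 - 1*(-111) = 1/10271 + 111 = 1140082/10271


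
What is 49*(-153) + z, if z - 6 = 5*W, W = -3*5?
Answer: -7566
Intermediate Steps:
W = -15
z = -69 (z = 6 + 5*(-15) = 6 - 75 = -69)
49*(-153) + z = 49*(-153) - 69 = -7497 - 69 = -7566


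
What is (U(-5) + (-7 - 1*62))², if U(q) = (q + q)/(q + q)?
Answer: 4624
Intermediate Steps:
U(q) = 1 (U(q) = (2*q)/((2*q)) = (2*q)*(1/(2*q)) = 1)
(U(-5) + (-7 - 1*62))² = (1 + (-7 - 1*62))² = (1 + (-7 - 62))² = (1 - 69)² = (-68)² = 4624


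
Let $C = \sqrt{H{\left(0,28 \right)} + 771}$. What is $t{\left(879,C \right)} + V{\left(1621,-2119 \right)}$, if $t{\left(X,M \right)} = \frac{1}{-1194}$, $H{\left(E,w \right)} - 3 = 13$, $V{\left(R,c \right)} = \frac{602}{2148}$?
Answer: $\frac{29860}{106863} \approx 0.27942$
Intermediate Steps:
$V{\left(R,c \right)} = \frac{301}{1074}$ ($V{\left(R,c \right)} = 602 \cdot \frac{1}{2148} = \frac{301}{1074}$)
$H{\left(E,w \right)} = 16$ ($H{\left(E,w \right)} = 3 + 13 = 16$)
$C = \sqrt{787}$ ($C = \sqrt{16 + 771} = \sqrt{787} \approx 28.054$)
$t{\left(X,M \right)} = - \frac{1}{1194}$
$t{\left(879,C \right)} + V{\left(1621,-2119 \right)} = - \frac{1}{1194} + \frac{301}{1074} = \frac{29860}{106863}$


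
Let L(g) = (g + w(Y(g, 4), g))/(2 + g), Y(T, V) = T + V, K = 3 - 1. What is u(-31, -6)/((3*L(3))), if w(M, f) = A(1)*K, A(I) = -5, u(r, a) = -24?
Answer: 40/7 ≈ 5.7143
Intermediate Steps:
K = 2
w(M, f) = -10 (w(M, f) = -5*2 = -10)
L(g) = (-10 + g)/(2 + g) (L(g) = (g - 10)/(2 + g) = (-10 + g)/(2 + g))
u(-31, -6)/((3*L(3))) = -24*(2 + 3)/(3*(-10 + 3)) = -24/(3*(-7/5)) = -24/(-21/5) = -24*(-5/21) = 40/7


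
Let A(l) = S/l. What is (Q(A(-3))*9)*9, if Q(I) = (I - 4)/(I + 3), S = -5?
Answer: -81/2 ≈ -40.500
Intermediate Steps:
A(l) = -5/l
Q(I) = (-4 + I)/(3 + I)
(Q(A(-3))*9)*9 = (((-4 - 5/(-3))/(3 - 5/(-3)))*9)*9 = (((-4 - 5*(-⅓))/(3 - 5*(-⅓)))*9)*9 = (((-4 + 5/3)/(3 + 5/3))*9)*9 = ((-7/3/(14/3))*9)*9 = (((3/14)*(-7/3))*9)*9 = -½*9*9 = -9/2*9 = -81/2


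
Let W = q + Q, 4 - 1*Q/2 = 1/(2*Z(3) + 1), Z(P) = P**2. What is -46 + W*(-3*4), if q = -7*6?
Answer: 6902/19 ≈ 363.26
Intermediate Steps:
Q = 150/19 (Q = 8 - 2/(2*3**2 + 1) = 8 - 2/(2*9 + 1) = 8 - 2/(18 + 1) = 8 - 2/19 = 150/19 ≈ 7.8947)
q = -42
W = -648/19 (W = -42 + 150/19 = -648/19 ≈ -34.105)
-46 + W*(-3*4) = -46 - (-1944)*4/19 = -46 - 648/19*(-12) = -46 + 7776/19 = 6902/19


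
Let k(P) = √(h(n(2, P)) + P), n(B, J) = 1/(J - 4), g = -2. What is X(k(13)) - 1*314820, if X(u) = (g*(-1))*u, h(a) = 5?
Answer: -314820 + 6*√2 ≈ -3.1481e+5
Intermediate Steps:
n(B, J) = 1/(-4 + J)
k(P) = √(5 + P)
X(u) = 2*u (X(u) = (-2*(-1))*u = 2*u)
X(k(13)) - 1*314820 = 2*√(5 + 13) - 1*314820 = 2*√18 - 314820 = 2*(3*√2) - 314820 = 6*√2 - 314820 = -314820 + 6*√2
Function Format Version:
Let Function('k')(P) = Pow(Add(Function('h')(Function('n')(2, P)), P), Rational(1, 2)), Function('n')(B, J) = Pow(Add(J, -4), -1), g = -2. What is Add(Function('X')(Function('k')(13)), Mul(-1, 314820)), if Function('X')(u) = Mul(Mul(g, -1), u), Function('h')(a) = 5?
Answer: Add(-314820, Mul(6, Pow(2, Rational(1, 2)))) ≈ -3.1481e+5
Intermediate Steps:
Function('n')(B, J) = Pow(Add(-4, J), -1)
Function('k')(P) = Pow(Add(5, P), Rational(1, 2))
Function('X')(u) = Mul(2, u) (Function('X')(u) = Mul(Mul(-2, -1), u) = Mul(2, u))
Add(Function('X')(Function('k')(13)), Mul(-1, 314820)) = Add(Mul(2, Pow(Add(5, 13), Rational(1, 2))), Mul(-1, 314820)) = Add(Mul(2, Pow(18, Rational(1, 2))), -314820) = Add(Mul(2, Mul(3, Pow(2, Rational(1, 2)))), -314820) = Add(Mul(6, Pow(2, Rational(1, 2))), -314820) = Add(-314820, Mul(6, Pow(2, Rational(1, 2))))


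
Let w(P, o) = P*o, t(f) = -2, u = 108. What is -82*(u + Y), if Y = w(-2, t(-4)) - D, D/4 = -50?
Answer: -25584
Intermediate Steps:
D = -200 (D = 4*(-50) = -200)
Y = 204 (Y = -2*(-2) - 1*(-200) = 4 + 200 = 204)
-82*(u + Y) = -82*(108 + 204) = -82*312 = -25584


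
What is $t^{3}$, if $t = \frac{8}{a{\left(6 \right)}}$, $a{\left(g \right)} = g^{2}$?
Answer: $\frac{8}{729} \approx 0.010974$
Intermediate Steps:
$t = \frac{2}{9}$ ($t = \frac{8}{6^{2}} = \frac{8}{36} = 8 \cdot \frac{1}{36} = \frac{2}{9} \approx 0.22222$)
$t^{3} = \left(\frac{2}{9}\right)^{3} = \frac{8}{729}$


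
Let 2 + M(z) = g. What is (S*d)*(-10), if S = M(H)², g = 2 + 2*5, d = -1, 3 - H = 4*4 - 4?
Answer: 1000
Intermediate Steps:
H = -9 (H = 3 - (4*4 - 4) = 3 - (16 - 4) = 3 - 1*12 = 3 - 12 = -9)
g = 12 (g = 2 + 10 = 12)
M(z) = 10 (M(z) = -2 + 12 = 10)
S = 100 (S = 10² = 100)
(S*d)*(-10) = (100*(-1))*(-10) = -100*(-10) = 1000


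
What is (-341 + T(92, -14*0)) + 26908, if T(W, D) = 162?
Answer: 26729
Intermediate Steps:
(-341 + T(92, -14*0)) + 26908 = (-341 + 162) + 26908 = -179 + 26908 = 26729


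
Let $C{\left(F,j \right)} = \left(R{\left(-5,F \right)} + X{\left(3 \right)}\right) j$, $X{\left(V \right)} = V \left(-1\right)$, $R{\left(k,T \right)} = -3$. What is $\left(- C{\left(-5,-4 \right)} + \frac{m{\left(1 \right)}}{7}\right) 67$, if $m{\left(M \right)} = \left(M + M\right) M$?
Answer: $- \frac{11122}{7} \approx -1588.9$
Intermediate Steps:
$m{\left(M \right)} = 2 M^{2}$ ($m{\left(M \right)} = 2 M M = 2 M^{2}$)
$X{\left(V \right)} = - V$
$C{\left(F,j \right)} = - 6 j$ ($C{\left(F,j \right)} = \left(-3 - 3\right) j = - 6 j$)
$\left(- C{\left(-5,-4 \right)} + \frac{m{\left(1 \right)}}{7}\right) 67 = \left(- \left(-6\right) \left(-4\right) + \frac{2 \cdot 1^{2}}{7}\right) 67 = \left(\left(-1\right) 24 + 2 \cdot 1 \cdot \frac{1}{7}\right) 67 = \left(-24 + 2 \cdot \frac{1}{7}\right) 67 = \left(-24 + \frac{2}{7}\right) 67 = \left(- \frac{166}{7}\right) 67 = - \frac{11122}{7}$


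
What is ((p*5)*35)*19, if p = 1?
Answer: 3325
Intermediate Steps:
((p*5)*35)*19 = ((1*5)*35)*19 = (5*35)*19 = 175*19 = 3325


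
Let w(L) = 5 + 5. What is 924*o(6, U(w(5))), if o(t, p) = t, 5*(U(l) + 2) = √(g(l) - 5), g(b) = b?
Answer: 5544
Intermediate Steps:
w(L) = 10
U(l) = -2 + √(-5 + l)/5 (U(l) = -2 + √(l - 5)/5 = -2 + √(-5 + l)/5)
924*o(6, U(w(5))) = 924*6 = 5544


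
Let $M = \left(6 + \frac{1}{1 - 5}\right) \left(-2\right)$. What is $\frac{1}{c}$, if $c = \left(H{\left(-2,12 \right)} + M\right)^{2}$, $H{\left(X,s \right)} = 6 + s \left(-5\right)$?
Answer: $\frac{4}{17161} \approx 0.00023309$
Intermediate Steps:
$H{\left(X,s \right)} = 6 - 5 s$
$M = - \frac{23}{2}$ ($M = \left(6 + \frac{1}{-4}\right) \left(-2\right) = \left(6 - \frac{1}{4}\right) \left(-2\right) = \frac{23}{4} \left(-2\right) = - \frac{23}{2} \approx -11.5$)
$c = \frac{17161}{4}$ ($c = \left(\left(6 - 60\right) - \frac{23}{2}\right)^{2} = \left(-54 - \frac{23}{2}\right)^{2} = \left(- \frac{131}{2}\right)^{2} = \frac{17161}{4} \approx 4290.3$)
$\frac{1}{c} = \frac{1}{\frac{17161}{4}} = \frac{4}{17161}$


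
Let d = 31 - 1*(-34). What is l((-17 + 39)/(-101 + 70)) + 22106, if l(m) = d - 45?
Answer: 22126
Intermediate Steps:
d = 65 (d = 31 + 34 = 65)
l(m) = 20 (l(m) = 65 - 45 = 20)
l((-17 + 39)/(-101 + 70)) + 22106 = 20 + 22106 = 22126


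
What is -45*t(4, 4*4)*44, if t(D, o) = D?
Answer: -7920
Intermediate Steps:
-45*t(4, 4*4)*44 = -45*4*44 = -180*44 = -7920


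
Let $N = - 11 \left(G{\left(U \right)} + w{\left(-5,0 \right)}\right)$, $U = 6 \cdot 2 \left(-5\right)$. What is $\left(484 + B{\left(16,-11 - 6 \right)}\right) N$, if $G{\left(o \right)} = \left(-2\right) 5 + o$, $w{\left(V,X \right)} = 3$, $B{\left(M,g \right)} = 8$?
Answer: $362604$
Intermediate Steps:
$U = -60$ ($U = 12 \left(-5\right) = -60$)
$G{\left(o \right)} = -10 + o$
$N = 737$ ($N = - 11 \left(\left(-10 - 60\right) + 3\right) = - 11 \left(-70 + 3\right) = \left(-11\right) \left(-67\right) = 737$)
$\left(484 + B{\left(16,-11 - 6 \right)}\right) N = \left(484 + 8\right) 737 = 492 \cdot 737 = 362604$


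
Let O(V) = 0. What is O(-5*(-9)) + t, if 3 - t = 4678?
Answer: -4675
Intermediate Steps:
t = -4675 (t = 3 - 1*4678 = 3 - 4678 = -4675)
O(-5*(-9)) + t = 0 - 4675 = -4675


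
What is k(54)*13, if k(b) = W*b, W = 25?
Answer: 17550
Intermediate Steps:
k(b) = 25*b
k(54)*13 = (25*54)*13 = 1350*13 = 17550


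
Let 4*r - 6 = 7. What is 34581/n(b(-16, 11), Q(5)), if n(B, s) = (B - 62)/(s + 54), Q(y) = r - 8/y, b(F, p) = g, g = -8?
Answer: -5498379/200 ≈ -27492.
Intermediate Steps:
r = 13/4 (r = 3/2 + (1/4)*7 = 3/2 + 7/4 = 13/4 ≈ 3.2500)
b(F, p) = -8
Q(y) = 13/4 - 8/y
n(B, s) = (-62 + B)/(54 + s)
34581/n(b(-16, 11), Q(5)) = 34581/(((-62 - 8)/(54 + (13/4 - 8/5)))) = 34581/((-70/(54 + (13/4 - 8*1/5)))) = 34581/((-70/(54 + (13/4 - 8/5)))) = 34581/((-70/(54 + 33/20))) = 34581/((-70/(1113/20))) = 34581/(((20/1113)*(-70))) = 34581/(-200/159) = 34581*(-159/200) = -5498379/200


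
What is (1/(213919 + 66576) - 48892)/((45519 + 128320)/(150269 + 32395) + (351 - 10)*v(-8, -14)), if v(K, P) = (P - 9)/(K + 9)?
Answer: 2505047070559896/401797843296935 ≈ 6.2346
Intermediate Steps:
v(K, P) = (-9 + P)/(9 + K)
(1/(213919 + 66576) - 48892)/((45519 + 128320)/(150269 + 32395) + (351 - 10)*v(-8, -14)) = (1/(213919 + 66576) - 48892)/((45519 + 128320)/(150269 + 32395) + (351 - 10)*((-9 - 14)/(9 - 8))) = (1/280495 - 48892)/(173839/182664 + 341*(-23/1)) = (1/280495 - 48892)/(173839*(1/182664) + 341*(1*(-23))) = -13713961539/(280495*(173839/182664 + 341*(-23))) = -13713961539/(280495*(173839/182664 - 7843)) = -13713961539/(280495*(-1432459913/182664)) = -13713961539/280495*(-182664/1432459913) = 2505047070559896/401797843296935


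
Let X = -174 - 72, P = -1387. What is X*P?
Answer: 341202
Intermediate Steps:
X = -246
X*P = -246*(-1387) = 341202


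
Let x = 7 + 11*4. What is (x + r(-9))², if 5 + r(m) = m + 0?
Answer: 1369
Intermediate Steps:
r(m) = -5 + m (r(m) = -5 + (m + 0) = -5 + m)
x = 51 (x = 7 + 44 = 51)
(x + r(-9))² = (51 + (-5 - 9))² = (51 - 14)² = 37² = 1369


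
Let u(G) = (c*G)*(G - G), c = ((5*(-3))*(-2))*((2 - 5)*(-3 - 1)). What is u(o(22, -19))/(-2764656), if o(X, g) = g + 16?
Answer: 0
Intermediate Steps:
o(X, g) = 16 + g
c = 360 (c = (-15*(-2))*(-3*(-4)) = 30*12 = 360)
u(G) = 0 (u(G) = (360*G)*(G - G) = (360*G)*0 = 0)
u(o(22, -19))/(-2764656) = 0/(-2764656) = 0*(-1/2764656) = 0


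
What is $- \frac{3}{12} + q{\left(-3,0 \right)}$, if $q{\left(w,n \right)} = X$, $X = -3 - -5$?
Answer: $\frac{7}{4} \approx 1.75$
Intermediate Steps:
$X = 2$ ($X = -3 + 5 = 2$)
$q{\left(w,n \right)} = 2$
$- \frac{3}{12} + q{\left(-3,0 \right)} = - \frac{3}{12} + 2 = \left(-3\right) \frac{1}{12} + 2 = - \frac{1}{4} + 2 = \frac{7}{4}$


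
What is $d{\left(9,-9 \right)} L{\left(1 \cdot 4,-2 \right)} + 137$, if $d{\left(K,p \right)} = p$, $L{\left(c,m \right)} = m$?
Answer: $155$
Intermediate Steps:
$d{\left(9,-9 \right)} L{\left(1 \cdot 4,-2 \right)} + 137 = \left(-9\right) \left(-2\right) + 137 = 18 + 137 = 155$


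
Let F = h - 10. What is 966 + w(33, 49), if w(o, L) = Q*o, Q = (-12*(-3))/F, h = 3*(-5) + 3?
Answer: 912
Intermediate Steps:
h = -12 (h = -15 + 3 = -12)
F = -22 (F = -12 - 10 = -22)
Q = -18/11 (Q = -12*(-3)/(-22) = 36*(-1/22) = -18/11 ≈ -1.6364)
w(o, L) = -18*o/11
966 + w(33, 49) = 966 - 18/11*33 = 966 - 54 = 912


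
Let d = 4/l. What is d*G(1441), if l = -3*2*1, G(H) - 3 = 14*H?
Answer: -40354/3 ≈ -13451.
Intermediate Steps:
G(H) = 3 + 14*H
l = -6 (l = -6*1 = -6)
d = -⅔ (d = 4/(-6) = 4*(-⅙) = -⅔ ≈ -0.66667)
d*G(1441) = -2*(3 + 14*1441)/3 = -2*(3 + 20174)/3 = -⅔*20177 = -40354/3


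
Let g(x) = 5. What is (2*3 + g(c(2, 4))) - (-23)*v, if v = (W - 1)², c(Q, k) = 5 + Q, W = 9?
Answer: 1483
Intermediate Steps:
v = 64 (v = (9 - 1)² = 8² = 64)
(2*3 + g(c(2, 4))) - (-23)*v = (2*3 + 5) - (-23)*64 = (6 + 5) - 23*(-64) = 11 + 1472 = 1483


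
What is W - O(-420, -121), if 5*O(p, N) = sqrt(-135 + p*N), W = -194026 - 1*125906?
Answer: -319932 - sqrt(50685)/5 ≈ -3.1998e+5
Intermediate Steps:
W = -319932 (W = -194026 - 125906 = -319932)
O(p, N) = sqrt(-135 + N*p)/5 (O(p, N) = sqrt(-135 + p*N)/5 = sqrt(-135 + N*p)/5)
W - O(-420, -121) = -319932 - sqrt(-135 - 121*(-420))/5 = -319932 - sqrt(-135 + 50820)/5 = -319932 - sqrt(50685)/5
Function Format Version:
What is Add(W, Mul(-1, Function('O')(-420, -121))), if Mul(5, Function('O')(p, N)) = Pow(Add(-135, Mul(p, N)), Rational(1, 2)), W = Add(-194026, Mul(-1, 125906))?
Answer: Add(-319932, Mul(Rational(-1, 5), Pow(50685, Rational(1, 2)))) ≈ -3.1998e+5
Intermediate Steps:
W = -319932 (W = Add(-194026, -125906) = -319932)
Function('O')(p, N) = Mul(Rational(1, 5), Pow(Add(-135, Mul(N, p)), Rational(1, 2))) (Function('O')(p, N) = Mul(Rational(1, 5), Pow(Add(-135, Mul(p, N)), Rational(1, 2))) = Mul(Rational(1, 5), Pow(Add(-135, Mul(N, p)), Rational(1, 2))))
Add(W, Mul(-1, Function('O')(-420, -121))) = Add(-319932, Mul(-1, Mul(Rational(1, 5), Pow(Add(-135, Mul(-121, -420)), Rational(1, 2))))) = Add(-319932, Mul(-1, Mul(Rational(1, 5), Pow(Add(-135, 50820), Rational(1, 2))))) = Add(-319932, Mul(-1, Mul(Rational(1, 5), Pow(50685, Rational(1, 2))))) = Add(-319932, Mul(Rational(-1, 5), Pow(50685, Rational(1, 2))))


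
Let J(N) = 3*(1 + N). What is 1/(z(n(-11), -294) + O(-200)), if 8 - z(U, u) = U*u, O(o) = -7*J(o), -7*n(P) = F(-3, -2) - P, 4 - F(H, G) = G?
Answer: 1/3473 ≈ 0.00028794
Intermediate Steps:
J(N) = 3 + 3*N
F(H, G) = 4 - G
n(P) = -6/7 + P/7 (n(P) = -((4 - 1*(-2)) - P)/7 = -((4 + 2) - P)/7 = -(6 - P)/7 = -6/7 + P/7)
O(o) = -21 - 21*o (O(o) = -7*(3 + 3*o) = -21 - 21*o)
z(U, u) = 8 - U*u
1/(z(n(-11), -294) + O(-200)) = 1/((8 - 1*(-6/7 + (⅐)*(-11))*(-294)) + (-21 - 21*(-200))) = 1/((8 - 1*(-6/7 - 11/7)*(-294)) + (-21 + 4200)) = 1/((8 - 1*(-17/7)*(-294)) + 4179) = 1/((8 - 714) + 4179) = 1/(-706 + 4179) = 1/3473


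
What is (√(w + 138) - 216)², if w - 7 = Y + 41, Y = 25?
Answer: (216 - √211)² ≈ 40592.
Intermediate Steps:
w = 73 (w = 7 + (25 + 41) = 7 + 66 = 73)
(√(w + 138) - 216)² = (√(73 + 138) - 216)² = (√211 - 216)² = (-216 + √211)²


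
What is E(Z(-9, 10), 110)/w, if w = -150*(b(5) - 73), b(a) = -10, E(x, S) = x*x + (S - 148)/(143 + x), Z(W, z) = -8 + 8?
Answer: -19/890175 ≈ -2.1344e-5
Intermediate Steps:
Z(W, z) = 0
E(x, S) = x² + (-148 + S)/(143 + x)
w = 12450 (w = -150*(-10 - 73) = -150*(-83) = 12450)
E(Z(-9, 10), 110)/w = ((-148 + 110 + 0³ + 143*0²)/(143 + 0))/12450 = ((-148 + 110 + 0 + 143*0)/143)*(1/12450) = ((-148 + 110 + 0 + 0)/143)*(1/12450) = ((1/143)*(-38))*(1/12450) = -38/143*1/12450 = -19/890175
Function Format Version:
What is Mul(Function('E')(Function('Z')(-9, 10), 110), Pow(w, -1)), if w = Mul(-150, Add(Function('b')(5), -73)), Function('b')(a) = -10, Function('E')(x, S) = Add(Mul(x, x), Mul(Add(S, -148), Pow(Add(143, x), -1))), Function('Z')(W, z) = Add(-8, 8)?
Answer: Rational(-19, 890175) ≈ -2.1344e-5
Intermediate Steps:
Function('Z')(W, z) = 0
Function('E')(x, S) = Add(Pow(x, 2), Mul(Pow(Add(143, x), -1), Add(-148, S))) (Function('E')(x, S) = Add(Pow(x, 2), Mul(Add(-148, S), Pow(Add(143, x), -1))) = Add(Pow(x, 2), Mul(Pow(Add(143, x), -1), Add(-148, S))))
w = 12450 (w = Mul(-150, Add(-10, -73)) = Mul(-150, -83) = 12450)
Mul(Function('E')(Function('Z')(-9, 10), 110), Pow(w, -1)) = Mul(Mul(Pow(Add(143, 0), -1), Add(-148, 110, Pow(0, 3), Mul(143, Pow(0, 2)))), Pow(12450, -1)) = Mul(Mul(Pow(143, -1), Add(-148, 110, 0, Mul(143, 0))), Rational(1, 12450)) = Mul(Mul(Rational(1, 143), Add(-148, 110, 0, 0)), Rational(1, 12450)) = Mul(Mul(Rational(1, 143), -38), Rational(1, 12450)) = Mul(Rational(-38, 143), Rational(1, 12450)) = Rational(-19, 890175)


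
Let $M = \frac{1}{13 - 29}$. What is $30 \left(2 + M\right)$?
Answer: $\frac{465}{8} \approx 58.125$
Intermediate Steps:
$M = - \frac{1}{16}$ ($M = \frac{1}{-16} = - \frac{1}{16} \approx -0.0625$)
$30 \left(2 + M\right) = 30 \left(2 - \frac{1}{16}\right) = 30 \cdot \frac{31}{16} = \frac{465}{8}$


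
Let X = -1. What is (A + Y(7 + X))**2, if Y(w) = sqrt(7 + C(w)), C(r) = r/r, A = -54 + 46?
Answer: 72 - 32*sqrt(2) ≈ 26.745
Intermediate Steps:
A = -8
C(r) = 1
Y(w) = 2*sqrt(2) (Y(w) = sqrt(7 + 1) = sqrt(8) = 2*sqrt(2))
(A + Y(7 + X))**2 = (-8 + 2*sqrt(2))**2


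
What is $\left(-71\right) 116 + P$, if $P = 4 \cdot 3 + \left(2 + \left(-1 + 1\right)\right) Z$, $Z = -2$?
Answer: $-8228$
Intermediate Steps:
$P = 8$ ($P = 4 \cdot 3 + \left(2 + \left(-1 + 1\right)\right) \left(-2\right) = 12 + \left(2 + 0\right) \left(-2\right) = 12 + 2 \left(-2\right) = 12 - 4 = 8$)
$\left(-71\right) 116 + P = \left(-71\right) 116 + 8 = -8236 + 8 = -8228$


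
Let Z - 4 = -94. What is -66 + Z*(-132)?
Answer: 11814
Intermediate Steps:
Z = -90 (Z = 4 - 94 = -90)
-66 + Z*(-132) = -66 - 90*(-132) = -66 + 11880 = 11814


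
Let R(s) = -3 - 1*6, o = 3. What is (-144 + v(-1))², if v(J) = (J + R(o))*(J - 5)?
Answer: 7056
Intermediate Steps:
R(s) = -9 (R(s) = -3 - 6 = -9)
v(J) = (-9 + J)*(-5 + J) (v(J) = (J - 9)*(J - 5) = (-9 + J)*(-5 + J))
(-144 + v(-1))² = (-144 + (45 + (-1)² - 14*(-1)))² = (-144 + (45 + 1 + 14))² = (-144 + 60)² = (-84)² = 7056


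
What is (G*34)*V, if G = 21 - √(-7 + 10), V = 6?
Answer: 4284 - 204*√3 ≈ 3930.7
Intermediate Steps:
G = 21 - √3 ≈ 19.268
(G*34)*V = ((21 - √3)*34)*6 = (714 - 34*√3)*6 = 4284 - 204*√3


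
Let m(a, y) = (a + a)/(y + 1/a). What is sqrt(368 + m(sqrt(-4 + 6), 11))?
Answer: 2*sqrt(93 + 1012*sqrt(2))/sqrt(1 + 11*sqrt(2)) ≈ 19.190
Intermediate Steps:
m(a, y) = 2*a/(y + 1/a) (m(a, y) = (2*a)/(y + 1/a) = 2*a/(y + 1/a))
sqrt(368 + m(sqrt(-4 + 6), 11)) = sqrt(368 + 2*(sqrt(-4 + 6))**2/(1 + sqrt(-4 + 6)*11)) = sqrt(368 + 2*(sqrt(2))**2/(1 + sqrt(2)*11)) = sqrt(368 + 2*2/(1 + 11*sqrt(2))) = sqrt(368 + 4/(1 + 11*sqrt(2)))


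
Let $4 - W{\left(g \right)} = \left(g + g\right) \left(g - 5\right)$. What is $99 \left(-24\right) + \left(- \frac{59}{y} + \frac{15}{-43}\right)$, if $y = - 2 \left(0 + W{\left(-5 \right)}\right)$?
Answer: $- \frac{19621673}{8256} \approx -2376.7$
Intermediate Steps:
$W{\left(g \right)} = 4 - 2 g \left(-5 + g\right)$ ($W{\left(g \right)} = 4 - \left(g + g\right) \left(g - 5\right) = 4 - 2 g \left(-5 + g\right)$)
$y = 192$ ($y = - 2 \left(0 + \left(4 - 2 \left(-5\right)^{2} + 10 \left(-5\right)\right)\right) = - 2 \left(0 - 96\right) = \left(-2\right) \left(-96\right) = 192$)
$99 \left(-24\right) + \left(- \frac{59}{y} + \frac{15}{-43}\right) = 99 \left(-24\right) + \left(- \frac{59}{192} + \frac{15}{-43}\right) = -2376 + \left(\left(-59\right) \frac{1}{192} + 15 \left(- \frac{1}{43}\right)\right) = -2376 - \frac{5417}{8256} = - \frac{19621673}{8256}$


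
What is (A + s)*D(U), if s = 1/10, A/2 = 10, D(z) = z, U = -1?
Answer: -201/10 ≈ -20.100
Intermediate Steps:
A = 20 (A = 2*10 = 20)
s = ⅒ ≈ 0.10000
(A + s)*D(U) = (20 + ⅒)*(-1) = (201/10)*(-1) = -201/10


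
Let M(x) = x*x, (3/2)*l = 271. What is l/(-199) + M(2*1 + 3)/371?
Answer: -186157/221487 ≈ -0.84049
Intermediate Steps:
l = 542/3 (l = (2/3)*271 = 542/3 ≈ 180.67)
M(x) = x**2
l/(-199) + M(2*1 + 3)/371 = (542/3)/(-199) + (2*1 + 3)**2/371 = (542/3)*(-1/199) + (2 + 3)**2*(1/371) = -542/597 + 5**2*(1/371) = -542/597 + 25*(1/371) = -542/597 + 25/371 = -186157/221487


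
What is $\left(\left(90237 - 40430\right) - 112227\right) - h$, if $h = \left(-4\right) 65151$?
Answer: $198184$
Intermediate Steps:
$h = -260604$
$\left(\left(90237 - 40430\right) - 112227\right) - h = \left(\left(90237 - 40430\right) - 112227\right) - -260604 = \left(49807 - 112227\right) + 260604 = -62420 + 260604 = 198184$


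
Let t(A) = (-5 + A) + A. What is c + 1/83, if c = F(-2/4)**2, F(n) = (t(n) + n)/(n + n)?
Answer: 14031/332 ≈ 42.262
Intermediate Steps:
t(A) = -5 + 2*A
F(n) = (-5 + 3*n)/(2*n) (F(n) = ((-5 + 2*n) + n)/(n + n) = (-5 + 3*n)/((2*n)) = (-5 + 3*n)*(1/(2*n)) = (-5 + 3*n)/(2*n))
c = 169/4 (c = ((-5 + 3*(-2/4))/(2*((-2/4))))**2 = ((-5 + 3*(-2*1/4))/(2*((-2*1/4))))**2 = ((-5 + 3*(-1/2))/(2*(-1/2)))**2 = ((1/2)*(-2)*(-5 - 3/2))**2 = ((1/2)*(-2)*(-13/2))**2 = (13/2)**2 = 169/4 ≈ 42.250)
c + 1/83 = 169/4 + 1/83 = 14031/332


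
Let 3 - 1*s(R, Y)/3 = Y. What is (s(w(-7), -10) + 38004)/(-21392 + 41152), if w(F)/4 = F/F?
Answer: 38043/19760 ≈ 1.9253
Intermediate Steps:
w(F) = 4 (w(F) = 4*(F/F) = 4*1 = 4)
s(R, Y) = 9 - 3*Y
(s(w(-7), -10) + 38004)/(-21392 + 41152) = ((9 - 3*(-10)) + 38004)/(-21392 + 41152) = ((9 + 30) + 38004)/19760 = (39 + 38004)*(1/19760) = 38043*(1/19760) = 38043/19760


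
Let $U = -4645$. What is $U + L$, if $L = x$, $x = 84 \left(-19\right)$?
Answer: $-6241$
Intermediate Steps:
$x = -1596$
$L = -1596$
$U + L = -4645 - 1596 = -6241$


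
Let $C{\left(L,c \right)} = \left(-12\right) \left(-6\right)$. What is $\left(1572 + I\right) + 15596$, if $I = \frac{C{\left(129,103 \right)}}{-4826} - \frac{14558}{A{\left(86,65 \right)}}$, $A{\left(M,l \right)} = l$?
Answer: $\frac{2657584166}{156845} \approx 16944.0$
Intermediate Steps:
$C{\left(L,c \right)} = 72$
$I = - \frac{35130794}{156845}$ ($I = \frac{72}{-4826} - \frac{14558}{65} = 72 \left(- \frac{1}{4826}\right) - \frac{14558}{65} = - \frac{36}{2413} - \frac{14558}{65} = - \frac{35130794}{156845} \approx -223.98$)
$\left(1572 + I\right) + 15596 = \left(1572 - \frac{35130794}{156845}\right) + 15596 = \frac{211429546}{156845} + 15596 = \frac{2657584166}{156845}$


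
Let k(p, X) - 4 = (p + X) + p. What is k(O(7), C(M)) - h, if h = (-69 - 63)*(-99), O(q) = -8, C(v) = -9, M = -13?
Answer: -13089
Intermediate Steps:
k(p, X) = 4 + X + 2*p (k(p, X) = 4 + ((p + X) + p) = 4 + ((X + p) + p) = 4 + (X + 2*p) = 4 + X + 2*p)
h = 13068 (h = -132*(-99) = 13068)
k(O(7), C(M)) - h = (4 - 9 + 2*(-8)) - 1*13068 = (4 - 9 - 16) - 13068 = -21 - 13068 = -13089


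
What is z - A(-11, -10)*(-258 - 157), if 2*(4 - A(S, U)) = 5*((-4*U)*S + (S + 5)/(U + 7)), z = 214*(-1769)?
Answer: 77519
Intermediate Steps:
z = -378566
A(S, U) = 4 + 10*S*U - 5*(5 + S)/(2*(7 + U)) (A(S, U) = 4 - 5*((-4*U)*S + (S + 5)/(U + 7))/2 = 4 - 5*(-4*S*U + (5 + S)/(7 + U))/2 = 4 - 5*((5 + S)/(7 + U) - 4*S*U)/2 = 4 - (-20*S*U + 5*(5 + S)/(7 + U))/2 = 4 + (10*S*U - 5*(5 + S)/(2*(7 + U))) = 4 + 10*S*U - 5*(5 + S)/(2*(7 + U)))
z - A(-11, -10)*(-258 - 157) = -378566 - (31 - 5*(-11) + 8*(-10) + 20*(-11)*(-10)² + 140*(-11)*(-10))/(2*(7 - 10))*(-258 - 157) = -378566 - (½)*(31 + 55 - 80 + 20*(-11)*100 + 15400)/(-3)*(-415) = -378566 - (½)*(-⅓)*(31 + 55 - 80 - 22000 + 15400)*(-415) = -378566 - (½)*(-⅓)*(-6594)*(-415) = -378566 - 1099*(-415) = -378566 - 1*(-456085) = -378566 + 456085 = 77519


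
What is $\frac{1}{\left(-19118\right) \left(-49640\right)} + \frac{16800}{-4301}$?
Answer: $- \frac{85259327977}{21827402960} \approx -3.9061$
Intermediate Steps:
$\frac{1}{\left(-19118\right) \left(-49640\right)} + \frac{16800}{-4301} = \left(- \frac{1}{19118}\right) \left(- \frac{1}{49640}\right) + 16800 \left(- \frac{1}{4301}\right) = \frac{1}{949017520} - \frac{16800}{4301} = - \frac{85259327977}{21827402960}$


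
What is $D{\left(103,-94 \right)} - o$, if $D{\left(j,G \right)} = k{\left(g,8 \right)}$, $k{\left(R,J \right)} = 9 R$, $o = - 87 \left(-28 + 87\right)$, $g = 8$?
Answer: $5205$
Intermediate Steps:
$o = -5133$ ($o = \left(-87\right) 59 = -5133$)
$D{\left(j,G \right)} = 72$ ($D{\left(j,G \right)} = 9 \cdot 8 = 72$)
$D{\left(103,-94 \right)} - o = 72 - -5133 = 72 + 5133 = 5205$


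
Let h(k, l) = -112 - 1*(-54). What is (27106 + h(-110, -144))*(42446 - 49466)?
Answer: -189876960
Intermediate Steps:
h(k, l) = -58 (h(k, l) = -112 + 54 = -58)
(27106 + h(-110, -144))*(42446 - 49466) = (27106 - 58)*(42446 - 49466) = 27048*(-7020) = -189876960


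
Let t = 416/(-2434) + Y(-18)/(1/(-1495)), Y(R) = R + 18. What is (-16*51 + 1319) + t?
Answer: 611943/1217 ≈ 502.83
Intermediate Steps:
Y(R) = 18 + R
t = -208/1217 (t = 416/(-2434) + (18 - 18)/(1/(-1495)) = 416*(-1/2434) + 0/(-1/1495) = -208/1217 + 0*(-1495) = -208/1217 + 0 = -208/1217 ≈ -0.17091)
(-16*51 + 1319) + t = (-16*51 + 1319) - 208/1217 = (-816 + 1319) - 208/1217 = 503 - 208/1217 = 611943/1217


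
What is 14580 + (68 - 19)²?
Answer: 16981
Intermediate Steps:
14580 + (68 - 19)² = 14580 + 49² = 14580 + 2401 = 16981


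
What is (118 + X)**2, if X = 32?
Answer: 22500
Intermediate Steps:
(118 + X)**2 = (118 + 32)**2 = 150**2 = 22500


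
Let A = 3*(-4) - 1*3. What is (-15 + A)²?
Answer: 900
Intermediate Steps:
A = -15 (A = -12 - 3 = -15)
(-15 + A)² = (-15 - 15)² = (-30)² = 900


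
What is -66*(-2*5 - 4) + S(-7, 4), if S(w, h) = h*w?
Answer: 896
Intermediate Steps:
-66*(-2*5 - 4) + S(-7, 4) = -66*(-2*5 - 4) + 4*(-7) = -66*(-10 - 4) - 28 = -66*(-14) - 28 = 924 - 28 = 896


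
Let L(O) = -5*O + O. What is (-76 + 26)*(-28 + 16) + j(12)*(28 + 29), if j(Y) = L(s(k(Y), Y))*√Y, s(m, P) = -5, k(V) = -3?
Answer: 600 + 2280*√3 ≈ 4549.1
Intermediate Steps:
L(O) = -4*O
j(Y) = 20*√Y (j(Y) = (-4*(-5))*√Y = 20*√Y)
(-76 + 26)*(-28 + 16) + j(12)*(28 + 29) = (-76 + 26)*(-28 + 16) + (20*√12)*(28 + 29) = -50*(-12) + (20*(2*√3))*57 = 600 + (40*√3)*57 = 600 + 2280*√3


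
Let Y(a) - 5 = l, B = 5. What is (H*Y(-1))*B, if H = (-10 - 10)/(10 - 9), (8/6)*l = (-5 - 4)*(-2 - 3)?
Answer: -3875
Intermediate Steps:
l = 135/4 (l = 3*((-5 - 4)*(-2 - 3))/4 = 3*(-9*(-5))/4 = (3/4)*45 = 135/4 ≈ 33.750)
H = -20 (H = -20/1 = -20*1 = -20)
Y(a) = 155/4 (Y(a) = 5 + 135/4 = 155/4)
(H*Y(-1))*B = -20*155/4*5 = -775*5 = -3875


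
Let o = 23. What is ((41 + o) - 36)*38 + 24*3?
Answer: 1136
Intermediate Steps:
((41 + o) - 36)*38 + 24*3 = ((41 + 23) - 36)*38 + 24*3 = (64 - 36)*38 + 72 = 28*38 + 72 = 1064 + 72 = 1136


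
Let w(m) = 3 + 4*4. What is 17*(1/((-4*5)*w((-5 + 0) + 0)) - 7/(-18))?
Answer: 22457/3420 ≈ 6.5664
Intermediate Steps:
w(m) = 19 (w(m) = 3 + 16 = 19)
17*(1/((-4*5)*w((-5 + 0) + 0)) - 7/(-18)) = 17*(1/(-4*5*19) - 7/(-18)) = 17*(1/(-20*19) - 7*(-1/18)) = 17*(1/(-380) + 7/18) = 17*(1*(-1/380) + 7/18) = 17*(-1/380 + 7/18) = 17*(1321/3420) = 22457/3420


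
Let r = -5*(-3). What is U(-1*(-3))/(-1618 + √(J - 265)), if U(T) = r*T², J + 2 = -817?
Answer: -109215/1309504 - 135*I*√271/1309504 ≈ -0.083402 - 0.0016971*I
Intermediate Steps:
J = -819 (J = -2 - 817 = -819)
r = 15
U(T) = 15*T²
U(-1*(-3))/(-1618 + √(J - 265)) = (15*(-1*(-3))²)/(-1618 + √(-819 - 265)) = (15*3²)/(-1618 + √(-1084)) = (15*9)/(-1618 + 2*I*√271) = 135/(-1618 + 2*I*√271)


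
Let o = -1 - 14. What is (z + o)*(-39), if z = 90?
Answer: -2925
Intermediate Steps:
o = -15
(z + o)*(-39) = (90 - 15)*(-39) = 75*(-39) = -2925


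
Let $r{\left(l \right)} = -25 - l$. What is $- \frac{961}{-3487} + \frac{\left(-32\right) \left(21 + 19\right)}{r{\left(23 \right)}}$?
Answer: $\frac{281843}{10461} \approx 26.942$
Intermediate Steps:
$- \frac{961}{-3487} + \frac{\left(-32\right) \left(21 + 19\right)}{r{\left(23 \right)}} = - \frac{961}{-3487} + \frac{\left(-32\right) \left(21 + 19\right)}{-25 - 23} = \left(-961\right) \left(- \frac{1}{3487}\right) + \frac{\left(-32\right) 40}{-25 - 23} = \frac{961}{3487} - \frac{1280}{-48} = \frac{961}{3487} - - \frac{80}{3} = \frac{961}{3487} + \frac{80}{3} = \frac{281843}{10461}$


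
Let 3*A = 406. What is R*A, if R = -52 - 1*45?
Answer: -39382/3 ≈ -13127.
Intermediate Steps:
A = 406/3 (A = (⅓)*406 = 406/3 ≈ 135.33)
R = -97 (R = -52 - 45 = -97)
R*A = -97*406/3 = -39382/3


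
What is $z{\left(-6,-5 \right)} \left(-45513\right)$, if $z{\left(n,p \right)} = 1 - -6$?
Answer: $-318591$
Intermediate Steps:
$z{\left(n,p \right)} = 7$ ($z{\left(n,p \right)} = 1 + 6 = 7$)
$z{\left(-6,-5 \right)} \left(-45513\right) = 7 \left(-45513\right) = -318591$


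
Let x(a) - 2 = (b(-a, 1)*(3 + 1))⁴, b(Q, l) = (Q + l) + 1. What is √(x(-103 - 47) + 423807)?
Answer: √136651896705 ≈ 3.6966e+5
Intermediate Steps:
b(Q, l) = 1 + Q + l
x(a) = 2 + (8 - 4*a)⁴ (x(a) = 2 + ((1 - a + 1)*(3 + 1))⁴ = 2 + ((2 - a)*4)⁴ = 2 + (8 - 4*a)⁴)
√(x(-103 - 47) + 423807) = √((2 + 256*(2 - (-103 - 47))⁴) + 423807) = √((2 + 256*(2 - 1*(-150))⁴) + 423807) = √((2 + 256*(2 + 150)⁴) + 423807) = √((2 + 256*152⁴) + 423807) = √((2 + 256*533794816) + 423807) = √((2 + 136651472896) + 423807) = √(136651472898 + 423807) = √136651896705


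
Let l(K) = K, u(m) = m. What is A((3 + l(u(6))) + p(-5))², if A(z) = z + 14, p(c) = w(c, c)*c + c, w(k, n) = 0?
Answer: 324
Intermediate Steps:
p(c) = c (p(c) = 0*c + c = 0 + c = c)
A(z) = 14 + z
A((3 + l(u(6))) + p(-5))² = (14 + ((3 + 6) - 5))² = (14 + (9 - 5))² = (14 + 4)² = 18² = 324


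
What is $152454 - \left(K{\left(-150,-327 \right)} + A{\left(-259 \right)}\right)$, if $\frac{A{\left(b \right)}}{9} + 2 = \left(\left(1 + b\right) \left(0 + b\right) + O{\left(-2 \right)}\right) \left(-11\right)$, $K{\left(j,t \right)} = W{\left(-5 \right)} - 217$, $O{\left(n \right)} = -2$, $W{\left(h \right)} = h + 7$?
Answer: $6767867$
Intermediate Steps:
$W{\left(h \right)} = 7 + h$
$K{\left(j,t \right)} = -215$ ($K{\left(j,t \right)} = \left(7 - 5\right) - 217 = 2 - 217 = -215$)
$A{\left(b \right)} = 180 - 99 b \left(1 + b\right)$ ($A{\left(b \right)} = -18 + 9 \left(\left(1 + b\right) \left(0 + b\right) - 2\right) \left(-11\right) = -18 + 9 \left(\left(1 + b\right) b - 2\right) \left(-11\right) = -18 + 9 \left(b \left(1 + b\right) - 2\right) \left(-11\right) = -18 + 9 \left(-2 + b \left(1 + b\right)\right) \left(-11\right) = -18 + 9 \left(22 - 11 b \left(1 + b\right)\right) = -18 - \left(-198 + 99 b \left(1 + b\right)\right) = 180 - 99 b \left(1 + b\right)$)
$152454 - \left(K{\left(-150,-327 \right)} + A{\left(-259 \right)}\right) = 152454 - \left(-215 - \left(-25821 + 6641019\right)\right) = 152454 - \left(-215 + \left(180 + 25641 - 6641019\right)\right) = 152454 - \left(-215 - 6615198\right) = 152454 - -6615413 = 152454 + 6615413 = 6767867$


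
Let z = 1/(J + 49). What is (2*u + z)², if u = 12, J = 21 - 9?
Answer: 2146225/3721 ≈ 576.79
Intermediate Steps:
J = 12
z = 1/61 (z = 1/(12 + 49) = 1/61 ≈ 0.016393)
(2*u + z)² = (2*12 + 1/61)² = (24 + 1/61)² = (1465/61)² = 2146225/3721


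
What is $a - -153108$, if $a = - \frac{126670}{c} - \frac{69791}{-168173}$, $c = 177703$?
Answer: $\frac{4575600195738015}{29884846619} \approx 1.5311 \cdot 10^{5}$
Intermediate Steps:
$a = - \frac{8900403837}{29884846619}$ ($a = - \frac{126670}{177703} - \frac{69791}{-168173} = \left(-126670\right) \frac{1}{177703} - - \frac{69791}{168173} = - \frac{126670}{177703} + \frac{69791}{168173} = - \frac{8900403837}{29884846619} \approx -0.29782$)
$a - -153108 = - \frac{8900403837}{29884846619} - -153108 = - \frac{8900403837}{29884846619} + 153108 = \frac{4575600195738015}{29884846619}$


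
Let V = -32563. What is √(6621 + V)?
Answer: I*√25942 ≈ 161.07*I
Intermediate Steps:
√(6621 + V) = √(6621 - 32563) = √(-25942) = I*√25942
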